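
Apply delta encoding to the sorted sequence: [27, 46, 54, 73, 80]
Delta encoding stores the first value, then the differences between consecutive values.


First value: 27
Deltas:
  46 - 27 = 19
  54 - 46 = 8
  73 - 54 = 19
  80 - 73 = 7


Delta encoded: [27, 19, 8, 19, 7]


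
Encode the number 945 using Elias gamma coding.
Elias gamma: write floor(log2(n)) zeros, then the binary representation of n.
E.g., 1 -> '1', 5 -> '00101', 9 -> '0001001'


num_bits = floor(log2(945)) + 1 = 10
leading_zeros = num_bits - 1 = 9
binary(945) = 1110110001

Elias gamma(945) = '000000000' + '1110110001' = 0000000001110110001 (19 bits)


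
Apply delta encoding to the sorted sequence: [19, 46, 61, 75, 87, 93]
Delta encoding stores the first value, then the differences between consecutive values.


First value: 19
Deltas:
  46 - 19 = 27
  61 - 46 = 15
  75 - 61 = 14
  87 - 75 = 12
  93 - 87 = 6


Delta encoded: [19, 27, 15, 14, 12, 6]


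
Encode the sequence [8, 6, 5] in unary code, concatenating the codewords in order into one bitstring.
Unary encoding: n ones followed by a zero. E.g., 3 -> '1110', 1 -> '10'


Encode each number as n ones followed by a terminating 0:
  8 -> 111111110 (9 bits)
  6 -> 1111110 (7 bits)
  5 -> 111110 (6 bits)
Total length = 9 + 7 + 6 = 22 bits.

Unary([8, 6, 5]) = 1111111101111110111110 (22 bits)


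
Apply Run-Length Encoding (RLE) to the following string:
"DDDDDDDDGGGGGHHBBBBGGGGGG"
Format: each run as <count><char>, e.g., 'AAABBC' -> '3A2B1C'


Scanning runs left to right:
  i=0: run of 'D' x 8 -> '8D'
  i=8: run of 'G' x 5 -> '5G'
  i=13: run of 'H' x 2 -> '2H'
  i=15: run of 'B' x 4 -> '4B'
  i=19: run of 'G' x 6 -> '6G'

RLE = 8D5G2H4B6G


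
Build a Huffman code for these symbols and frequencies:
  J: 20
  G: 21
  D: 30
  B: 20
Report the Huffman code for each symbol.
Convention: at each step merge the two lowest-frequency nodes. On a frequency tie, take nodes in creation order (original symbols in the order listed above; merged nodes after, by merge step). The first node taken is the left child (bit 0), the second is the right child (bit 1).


Huffman tree construction:
Step 1: Merge J(20) + B(20) = 40
Step 2: Merge G(21) + D(30) = 51
Step 3: Merge (J+B)(40) + (G+D)(51) = 91
Read each symbol's code off the tree from the root (left child = 0, right child = 1).

Codes:
  J: 00 (length 2)
  G: 10 (length 2)
  D: 11 (length 2)
  B: 01 (length 2)
Average code length: 182/91 = 2.0000 bits/symbol


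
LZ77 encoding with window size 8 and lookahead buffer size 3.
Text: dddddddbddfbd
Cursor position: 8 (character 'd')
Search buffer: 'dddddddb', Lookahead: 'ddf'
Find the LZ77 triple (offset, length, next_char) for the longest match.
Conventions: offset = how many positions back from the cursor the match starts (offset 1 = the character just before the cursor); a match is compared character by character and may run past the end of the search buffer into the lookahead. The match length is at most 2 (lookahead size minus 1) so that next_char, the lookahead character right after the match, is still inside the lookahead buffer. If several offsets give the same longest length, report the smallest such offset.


Try each offset into the search buffer:
  offset=1 (pos 7, char 'b'): match length 0
  offset=2 (pos 6, char 'd'): match length 1
  offset=3 (pos 5, char 'd'): match length 2
  offset=4 (pos 4, char 'd'): match length 2
  offset=5 (pos 3, char 'd'): match length 2
  offset=6 (pos 2, char 'd'): match length 2
  offset=7 (pos 1, char 'd'): match length 2
  offset=8 (pos 0, char 'd'): match length 2
Longest match has length 2, found at offsets 3, 4, 5, 6, 7, 8; take the smallest, offset 3.
next_char = character at position 8 + 2 = 10 -> 'f'

Best match: offset=3, length=2 (matching 'dd' starting at position 5)
LZ77 triple: (3, 2, 'f')


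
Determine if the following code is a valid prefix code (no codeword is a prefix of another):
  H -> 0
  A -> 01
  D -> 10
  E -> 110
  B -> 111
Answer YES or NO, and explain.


Checking each pair (does one codeword prefix another?):
  H='0' vs A='01': prefix -- VIOLATION

NO -- this is NOT a valid prefix code. H (0) is a prefix of A (01).


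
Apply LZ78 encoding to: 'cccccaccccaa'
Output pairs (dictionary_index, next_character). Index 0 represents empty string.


LZ78 encoding steps:
Dictionary: {0: ''}
Step 1: w='' (idx 0), next='c' -> output (0, 'c'), add 'c' as idx 1
Step 2: w='c' (idx 1), next='c' -> output (1, 'c'), add 'cc' as idx 2
Step 3: w='cc' (idx 2), next='a' -> output (2, 'a'), add 'cca' as idx 3
Step 4: w='cc' (idx 2), next='c' -> output (2, 'c'), add 'ccc' as idx 4
Step 5: w='c' (idx 1), next='a' -> output (1, 'a'), add 'ca' as idx 5
Step 6: w='' (idx 0), next='a' -> output (0, 'a'), add 'a' as idx 6


Encoded: [(0, 'c'), (1, 'c'), (2, 'a'), (2, 'c'), (1, 'a'), (0, 'a')]


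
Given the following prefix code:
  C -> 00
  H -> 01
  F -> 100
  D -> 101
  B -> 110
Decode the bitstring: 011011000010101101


Decoding step by step:
Bits 01 -> H
Bits 101 -> D
Bits 100 -> F
Bits 00 -> C
Bits 101 -> D
Bits 01 -> H
Bits 101 -> D


Decoded message: HDFCDHD


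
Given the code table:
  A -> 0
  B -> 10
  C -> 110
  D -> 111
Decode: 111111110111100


Decoding:
111 -> D
111 -> D
110 -> C
111 -> D
10 -> B
0 -> A


Result: DDCDBA


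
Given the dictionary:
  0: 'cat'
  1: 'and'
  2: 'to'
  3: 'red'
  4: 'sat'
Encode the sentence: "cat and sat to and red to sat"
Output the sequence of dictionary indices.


Look up each word in the dictionary:
  'cat' -> 0
  'and' -> 1
  'sat' -> 4
  'to' -> 2
  'and' -> 1
  'red' -> 3
  'to' -> 2
  'sat' -> 4

Encoded: [0, 1, 4, 2, 1, 3, 2, 4]


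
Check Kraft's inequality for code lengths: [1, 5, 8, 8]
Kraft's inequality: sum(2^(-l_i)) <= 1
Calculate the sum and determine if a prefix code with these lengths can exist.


Sum = 2^(-1) + 2^(-5) + 2^(-8) + 2^(-8)
    = 0.5 + 0.03125 + 0.00390625 + 0.00390625
    = 138/256 = 0.5390625
Since 0.5390625 <= 1, Kraft's inequality IS satisfied.
A prefix code with these lengths CAN exist.

Kraft sum = 0.5390625. Satisfied.


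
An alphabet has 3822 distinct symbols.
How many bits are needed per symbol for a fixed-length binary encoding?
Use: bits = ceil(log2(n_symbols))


log2(3822) = 11.9001
Bracket: 2^11 = 2048 < 3822 <= 2^12 = 4096
So ceil(log2(3822)) = 12

bits = ceil(log2(3822)) = ceil(11.9001) = 12 bits


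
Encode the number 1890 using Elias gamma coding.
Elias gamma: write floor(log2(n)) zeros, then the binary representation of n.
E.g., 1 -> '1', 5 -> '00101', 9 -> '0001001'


num_bits = floor(log2(1890)) + 1 = 11
leading_zeros = num_bits - 1 = 10
binary(1890) = 11101100010

Elias gamma(1890) = '0000000000' + '11101100010' = 000000000011101100010 (21 bits)


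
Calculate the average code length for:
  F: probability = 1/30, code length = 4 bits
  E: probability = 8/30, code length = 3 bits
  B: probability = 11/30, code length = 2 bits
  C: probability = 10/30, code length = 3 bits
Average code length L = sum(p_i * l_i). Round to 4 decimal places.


Weighted contributions p_i * l_i:
  F: (1/30) * 4 = 4/30
  E: (8/30) * 3 = 24/30
  B: (11/30) * 2 = 22/30
  C: (10/30) * 3 = 30/30
Sum = (4 + 24 + 22 + 30)/30 = 80/30

L = 80/30 = 2.6667 bits/symbol


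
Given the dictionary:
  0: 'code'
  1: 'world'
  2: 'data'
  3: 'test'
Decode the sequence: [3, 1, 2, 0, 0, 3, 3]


Look up each index in the dictionary:
  3 -> 'test'
  1 -> 'world'
  2 -> 'data'
  0 -> 'code'
  0 -> 'code'
  3 -> 'test'
  3 -> 'test'

Decoded: "test world data code code test test"


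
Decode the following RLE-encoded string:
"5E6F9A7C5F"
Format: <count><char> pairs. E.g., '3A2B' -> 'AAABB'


Expanding each <count><char> pair:
  5E -> 'EEEEE'
  6F -> 'FFFFFF'
  9A -> 'AAAAAAAAA'
  7C -> 'CCCCCCC'
  5F -> 'FFFFF'

Decoded = EEEEEFFFFFFAAAAAAAAACCCCCCCFFFFF


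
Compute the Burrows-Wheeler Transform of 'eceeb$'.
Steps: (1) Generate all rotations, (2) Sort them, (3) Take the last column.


Rotations (sorted):
  0: $eceeb -> last char: b
  1: b$ecee -> last char: e
  2: ceeb$e -> last char: e
  3: eb$ece -> last char: e
  4: eceeb$ -> last char: $
  5: eeb$ec -> last char: c


BWT = beee$c


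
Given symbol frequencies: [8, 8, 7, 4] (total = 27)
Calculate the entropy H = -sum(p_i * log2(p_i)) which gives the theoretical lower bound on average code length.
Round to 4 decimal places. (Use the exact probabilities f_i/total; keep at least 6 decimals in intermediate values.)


Per-symbol terms -p_i * log2(p_i) with p_i = f_i/27:
  p = 8/27 = 0.296296: log2(p) = -1.754888, -p*log2(p) = 0.519967
  p = 8/27 = 0.296296: log2(p) = -1.754888, -p*log2(p) = 0.519967
  p = 7/27 = 0.259259: log2(p) = -1.947533, -p*log2(p) = 0.504916
  p = 4/27 = 0.148148: log2(p) = -2.754888, -p*log2(p) = 0.408131
H = 0.519967 + 0.519967 + 0.504916 + 0.408131 = 1.952981

H = 1.953 bits/symbol


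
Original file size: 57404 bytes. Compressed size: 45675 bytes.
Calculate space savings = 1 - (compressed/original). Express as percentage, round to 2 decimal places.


ratio = compressed/original = 45675/57404 = 0.795676
savings = 1 - ratio = 1 - 0.795676 = 0.204324
as a percentage: 0.204324 * 100 = 20.43%

Space savings = 1 - 45675/57404 = 20.43%


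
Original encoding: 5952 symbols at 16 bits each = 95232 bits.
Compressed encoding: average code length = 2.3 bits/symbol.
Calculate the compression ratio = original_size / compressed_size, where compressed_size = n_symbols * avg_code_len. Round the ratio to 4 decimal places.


original_size = n_symbols * orig_bits = 5952 * 16 = 95232 bits
compressed_size = n_symbols * avg_code_len = 5952 * 2.3 = 13689.6 bits
ratio = original_size / compressed_size = 95232 / 13689.6 = 6.9565

Compression ratio = 6.9565


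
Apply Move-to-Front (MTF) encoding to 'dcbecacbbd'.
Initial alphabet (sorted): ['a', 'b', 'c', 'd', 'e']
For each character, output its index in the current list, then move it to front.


MTF encoding:
'd': index 3 in ['a', 'b', 'c', 'd', 'e'] -> ['d', 'a', 'b', 'c', 'e']
'c': index 3 in ['d', 'a', 'b', 'c', 'e'] -> ['c', 'd', 'a', 'b', 'e']
'b': index 3 in ['c', 'd', 'a', 'b', 'e'] -> ['b', 'c', 'd', 'a', 'e']
'e': index 4 in ['b', 'c', 'd', 'a', 'e'] -> ['e', 'b', 'c', 'd', 'a']
'c': index 2 in ['e', 'b', 'c', 'd', 'a'] -> ['c', 'e', 'b', 'd', 'a']
'a': index 4 in ['c', 'e', 'b', 'd', 'a'] -> ['a', 'c', 'e', 'b', 'd']
'c': index 1 in ['a', 'c', 'e', 'b', 'd'] -> ['c', 'a', 'e', 'b', 'd']
'b': index 3 in ['c', 'a', 'e', 'b', 'd'] -> ['b', 'c', 'a', 'e', 'd']
'b': index 0 in ['b', 'c', 'a', 'e', 'd'] -> ['b', 'c', 'a', 'e', 'd']
'd': index 4 in ['b', 'c', 'a', 'e', 'd'] -> ['d', 'b', 'c', 'a', 'e']


Output: [3, 3, 3, 4, 2, 4, 1, 3, 0, 4]


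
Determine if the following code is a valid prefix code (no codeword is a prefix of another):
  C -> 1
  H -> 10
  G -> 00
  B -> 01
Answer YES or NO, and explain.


Checking each pair (does one codeword prefix another?):
  C='1' vs H='10': prefix -- VIOLATION

NO -- this is NOT a valid prefix code. C (1) is a prefix of H (10).


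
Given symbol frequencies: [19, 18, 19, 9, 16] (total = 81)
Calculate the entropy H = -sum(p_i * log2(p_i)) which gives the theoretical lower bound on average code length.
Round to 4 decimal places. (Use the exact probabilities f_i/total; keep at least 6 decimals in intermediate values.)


Per-symbol terms -p_i * log2(p_i) with p_i = f_i/81:
  p = 19/81 = 0.234568: log2(p) = -2.091922, -p*log2(p) = 0.490698
  p = 18/81 = 0.222222: log2(p) = -2.169925, -p*log2(p) = 0.482206
  p = 19/81 = 0.234568: log2(p) = -2.091922, -p*log2(p) = 0.490698
  p = 9/81 = 0.111111: log2(p) = -3.169925, -p*log2(p) = 0.352214
  p = 16/81 = 0.197531: log2(p) = -2.339850, -p*log2(p) = 0.462193
H = 0.490698 + 0.482206 + 0.490698 + 0.352214 + 0.462193 = 2.278009

H = 2.278 bits/symbol


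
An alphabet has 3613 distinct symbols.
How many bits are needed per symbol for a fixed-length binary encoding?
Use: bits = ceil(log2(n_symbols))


log2(3613) = 11.819
Bracket: 2^11 = 2048 < 3613 <= 2^12 = 4096
So ceil(log2(3613)) = 12

bits = ceil(log2(3613)) = ceil(11.819) = 12 bits


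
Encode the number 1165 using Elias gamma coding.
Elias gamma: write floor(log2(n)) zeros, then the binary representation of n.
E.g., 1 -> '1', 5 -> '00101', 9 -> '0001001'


num_bits = floor(log2(1165)) + 1 = 11
leading_zeros = num_bits - 1 = 10
binary(1165) = 10010001101

Elias gamma(1165) = '0000000000' + '10010001101' = 000000000010010001101 (21 bits)


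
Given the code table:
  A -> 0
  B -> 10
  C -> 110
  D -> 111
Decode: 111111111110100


Decoding:
111 -> D
111 -> D
111 -> D
110 -> C
10 -> B
0 -> A


Result: DDDCBA


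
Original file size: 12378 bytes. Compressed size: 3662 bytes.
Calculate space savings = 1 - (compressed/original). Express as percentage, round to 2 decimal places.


ratio = compressed/original = 3662/12378 = 0.295847
savings = 1 - ratio = 1 - 0.295847 = 0.704153
as a percentage: 0.704153 * 100 = 70.42%

Space savings = 1 - 3662/12378 = 70.42%


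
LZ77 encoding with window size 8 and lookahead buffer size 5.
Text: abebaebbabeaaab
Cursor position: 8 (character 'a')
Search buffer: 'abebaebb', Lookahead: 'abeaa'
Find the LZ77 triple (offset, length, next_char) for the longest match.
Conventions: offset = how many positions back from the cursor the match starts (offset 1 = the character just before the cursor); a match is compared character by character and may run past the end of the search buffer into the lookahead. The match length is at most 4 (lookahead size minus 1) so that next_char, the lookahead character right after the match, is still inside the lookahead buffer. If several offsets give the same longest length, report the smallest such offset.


Try each offset into the search buffer:
  offset=1 (pos 7, char 'b'): match length 0
  offset=2 (pos 6, char 'b'): match length 0
  offset=3 (pos 5, char 'e'): match length 0
  offset=4 (pos 4, char 'a'): match length 1
  offset=5 (pos 3, char 'b'): match length 0
  offset=6 (pos 2, char 'e'): match length 0
  offset=7 (pos 1, char 'b'): match length 0
  offset=8 (pos 0, char 'a'): match length 3
Longest match has length 3 at offset 8.
next_char = character at position 8 + 3 = 11 -> 'a'

Best match: offset=8, length=3 (matching 'abe' starting at position 0)
LZ77 triple: (8, 3, 'a')


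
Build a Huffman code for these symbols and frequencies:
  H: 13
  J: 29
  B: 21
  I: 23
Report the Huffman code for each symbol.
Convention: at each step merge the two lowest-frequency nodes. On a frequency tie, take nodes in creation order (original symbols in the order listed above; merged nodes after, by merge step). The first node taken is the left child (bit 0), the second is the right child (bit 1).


Huffman tree construction:
Step 1: Merge H(13) + B(21) = 34
Step 2: Merge I(23) + J(29) = 52
Step 3: Merge (H+B)(34) + (I+J)(52) = 86
Read each symbol's code off the tree from the root (left child = 0, right child = 1).

Codes:
  H: 00 (length 2)
  J: 11 (length 2)
  B: 01 (length 2)
  I: 10 (length 2)
Average code length: 172/86 = 2.0000 bits/symbol


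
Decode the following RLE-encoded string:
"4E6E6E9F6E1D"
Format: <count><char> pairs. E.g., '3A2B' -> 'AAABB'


Expanding each <count><char> pair:
  4E -> 'EEEE'
  6E -> 'EEEEEE'
  6E -> 'EEEEEE'
  9F -> 'FFFFFFFFF'
  6E -> 'EEEEEE'
  1D -> 'D'

Decoded = EEEEEEEEEEEEEEEEFFFFFFFFFEEEEEED


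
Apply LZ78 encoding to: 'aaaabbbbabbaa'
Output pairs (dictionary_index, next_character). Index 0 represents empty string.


LZ78 encoding steps:
Dictionary: {0: ''}
Step 1: w='' (idx 0), next='a' -> output (0, 'a'), add 'a' as idx 1
Step 2: w='a' (idx 1), next='a' -> output (1, 'a'), add 'aa' as idx 2
Step 3: w='a' (idx 1), next='b' -> output (1, 'b'), add 'ab' as idx 3
Step 4: w='' (idx 0), next='b' -> output (0, 'b'), add 'b' as idx 4
Step 5: w='b' (idx 4), next='b' -> output (4, 'b'), add 'bb' as idx 5
Step 6: w='ab' (idx 3), next='b' -> output (3, 'b'), add 'abb' as idx 6
Step 7: w='aa' (idx 2), end of input -> output (2, '')


Encoded: [(0, 'a'), (1, 'a'), (1, 'b'), (0, 'b'), (4, 'b'), (3, 'b'), (2, '')]


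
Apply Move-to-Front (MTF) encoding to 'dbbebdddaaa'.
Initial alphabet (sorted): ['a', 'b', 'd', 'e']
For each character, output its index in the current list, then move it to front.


MTF encoding:
'd': index 2 in ['a', 'b', 'd', 'e'] -> ['d', 'a', 'b', 'e']
'b': index 2 in ['d', 'a', 'b', 'e'] -> ['b', 'd', 'a', 'e']
'b': index 0 in ['b', 'd', 'a', 'e'] -> ['b', 'd', 'a', 'e']
'e': index 3 in ['b', 'd', 'a', 'e'] -> ['e', 'b', 'd', 'a']
'b': index 1 in ['e', 'b', 'd', 'a'] -> ['b', 'e', 'd', 'a']
'd': index 2 in ['b', 'e', 'd', 'a'] -> ['d', 'b', 'e', 'a']
'd': index 0 in ['d', 'b', 'e', 'a'] -> ['d', 'b', 'e', 'a']
'd': index 0 in ['d', 'b', 'e', 'a'] -> ['d', 'b', 'e', 'a']
'a': index 3 in ['d', 'b', 'e', 'a'] -> ['a', 'd', 'b', 'e']
'a': index 0 in ['a', 'd', 'b', 'e'] -> ['a', 'd', 'b', 'e']
'a': index 0 in ['a', 'd', 'b', 'e'] -> ['a', 'd', 'b', 'e']


Output: [2, 2, 0, 3, 1, 2, 0, 0, 3, 0, 0]


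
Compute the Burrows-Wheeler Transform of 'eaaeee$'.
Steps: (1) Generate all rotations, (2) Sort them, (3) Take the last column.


Rotations (sorted):
  0: $eaaeee -> last char: e
  1: aaeee$e -> last char: e
  2: aeee$ea -> last char: a
  3: e$eaaee -> last char: e
  4: eaaeee$ -> last char: $
  5: ee$eaae -> last char: e
  6: eee$eaa -> last char: a


BWT = eeae$ea


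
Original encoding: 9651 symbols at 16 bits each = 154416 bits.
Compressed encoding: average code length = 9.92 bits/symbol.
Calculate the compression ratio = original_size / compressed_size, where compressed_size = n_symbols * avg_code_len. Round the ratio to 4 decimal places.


original_size = n_symbols * orig_bits = 9651 * 16 = 154416 bits
compressed_size = n_symbols * avg_code_len = 9651 * 9.92 = 95737.92 bits
ratio = original_size / compressed_size = 154416 / 95737.92 = 1.6129

Compression ratio = 1.6129


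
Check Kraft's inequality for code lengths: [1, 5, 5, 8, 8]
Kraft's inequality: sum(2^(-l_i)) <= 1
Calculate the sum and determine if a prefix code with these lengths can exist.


Sum = 2^(-1) + 2^(-5) + 2^(-5) + 2^(-8) + 2^(-8)
    = 0.5 + 0.03125 + 0.03125 + 0.00390625 + 0.00390625
    = 146/256 = 0.5703125
Since 0.5703125 <= 1, Kraft's inequality IS satisfied.
A prefix code with these lengths CAN exist.

Kraft sum = 0.5703125. Satisfied.


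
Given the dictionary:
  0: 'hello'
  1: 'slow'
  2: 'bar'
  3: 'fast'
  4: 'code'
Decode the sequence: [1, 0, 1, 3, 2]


Look up each index in the dictionary:
  1 -> 'slow'
  0 -> 'hello'
  1 -> 'slow'
  3 -> 'fast'
  2 -> 'bar'

Decoded: "slow hello slow fast bar"


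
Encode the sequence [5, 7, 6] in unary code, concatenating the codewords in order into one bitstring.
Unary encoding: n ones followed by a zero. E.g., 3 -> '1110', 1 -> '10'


Encode each number as n ones followed by a terminating 0:
  5 -> 111110 (6 bits)
  7 -> 11111110 (8 bits)
  6 -> 1111110 (7 bits)
Total length = 6 + 8 + 7 = 21 bits.

Unary([5, 7, 6]) = 111110111111101111110 (21 bits)


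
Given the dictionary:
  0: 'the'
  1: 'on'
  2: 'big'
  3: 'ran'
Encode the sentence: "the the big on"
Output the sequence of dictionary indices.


Look up each word in the dictionary:
  'the' -> 0
  'the' -> 0
  'big' -> 2
  'on' -> 1

Encoded: [0, 0, 2, 1]


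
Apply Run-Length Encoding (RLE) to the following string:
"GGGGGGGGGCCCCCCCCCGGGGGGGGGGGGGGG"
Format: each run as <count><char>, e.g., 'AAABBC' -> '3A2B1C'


Scanning runs left to right:
  i=0: run of 'G' x 9 -> '9G'
  i=9: run of 'C' x 9 -> '9C'
  i=18: run of 'G' x 15 -> '15G'

RLE = 9G9C15G


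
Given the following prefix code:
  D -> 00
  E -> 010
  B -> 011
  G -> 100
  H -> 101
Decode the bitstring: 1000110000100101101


Decoding step by step:
Bits 100 -> G
Bits 011 -> B
Bits 00 -> D
Bits 00 -> D
Bits 100 -> G
Bits 101 -> H
Bits 101 -> H


Decoded message: GBDDGHH


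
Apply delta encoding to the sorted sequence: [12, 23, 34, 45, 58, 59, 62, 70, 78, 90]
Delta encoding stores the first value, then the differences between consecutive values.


First value: 12
Deltas:
  23 - 12 = 11
  34 - 23 = 11
  45 - 34 = 11
  58 - 45 = 13
  59 - 58 = 1
  62 - 59 = 3
  70 - 62 = 8
  78 - 70 = 8
  90 - 78 = 12


Delta encoded: [12, 11, 11, 11, 13, 1, 3, 8, 8, 12]


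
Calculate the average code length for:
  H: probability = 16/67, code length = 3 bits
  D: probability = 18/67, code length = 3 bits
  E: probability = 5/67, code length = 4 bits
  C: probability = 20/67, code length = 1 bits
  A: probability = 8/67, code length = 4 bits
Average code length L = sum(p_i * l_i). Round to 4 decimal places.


Weighted contributions p_i * l_i:
  H: (16/67) * 3 = 48/67
  D: (18/67) * 3 = 54/67
  E: (5/67) * 4 = 20/67
  C: (20/67) * 1 = 20/67
  A: (8/67) * 4 = 32/67
Sum = (48 + 54 + 20 + 20 + 32)/67 = 174/67

L = 174/67 = 2.5970 bits/symbol


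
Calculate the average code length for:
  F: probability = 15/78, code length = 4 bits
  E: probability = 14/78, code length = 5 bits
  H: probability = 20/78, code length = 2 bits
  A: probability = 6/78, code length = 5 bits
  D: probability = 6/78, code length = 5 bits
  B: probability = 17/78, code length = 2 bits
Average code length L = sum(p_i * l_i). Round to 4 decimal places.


Weighted contributions p_i * l_i:
  F: (15/78) * 4 = 60/78
  E: (14/78) * 5 = 70/78
  H: (20/78) * 2 = 40/78
  A: (6/78) * 5 = 30/78
  D: (6/78) * 5 = 30/78
  B: (17/78) * 2 = 34/78
Sum = (60 + 70 + 40 + 30 + 30 + 34)/78 = 264/78

L = 264/78 = 3.3846 bits/symbol


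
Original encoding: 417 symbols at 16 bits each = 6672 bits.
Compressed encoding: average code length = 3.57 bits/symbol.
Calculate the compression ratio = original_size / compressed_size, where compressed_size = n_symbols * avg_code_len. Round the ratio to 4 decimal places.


original_size = n_symbols * orig_bits = 417 * 16 = 6672 bits
compressed_size = n_symbols * avg_code_len = 417 * 3.57 = 1488.69 bits
ratio = original_size / compressed_size = 6672 / 1488.69 = 4.4818

Compression ratio = 4.4818


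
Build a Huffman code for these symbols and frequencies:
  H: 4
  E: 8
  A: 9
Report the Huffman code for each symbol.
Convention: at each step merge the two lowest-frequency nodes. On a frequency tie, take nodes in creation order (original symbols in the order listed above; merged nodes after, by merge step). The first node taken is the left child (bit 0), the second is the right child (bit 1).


Huffman tree construction:
Step 1: Merge H(4) + E(8) = 12
Step 2: Merge A(9) + (H+E)(12) = 21
Read each symbol's code off the tree from the root (left child = 0, right child = 1).

Codes:
  H: 10 (length 2)
  E: 11 (length 2)
  A: 0 (length 1)
Average code length: 33/21 = 1.5714 bits/symbol


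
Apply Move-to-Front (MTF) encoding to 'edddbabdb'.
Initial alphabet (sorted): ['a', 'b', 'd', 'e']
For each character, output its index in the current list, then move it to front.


MTF encoding:
'e': index 3 in ['a', 'b', 'd', 'e'] -> ['e', 'a', 'b', 'd']
'd': index 3 in ['e', 'a', 'b', 'd'] -> ['d', 'e', 'a', 'b']
'd': index 0 in ['d', 'e', 'a', 'b'] -> ['d', 'e', 'a', 'b']
'd': index 0 in ['d', 'e', 'a', 'b'] -> ['d', 'e', 'a', 'b']
'b': index 3 in ['d', 'e', 'a', 'b'] -> ['b', 'd', 'e', 'a']
'a': index 3 in ['b', 'd', 'e', 'a'] -> ['a', 'b', 'd', 'e']
'b': index 1 in ['a', 'b', 'd', 'e'] -> ['b', 'a', 'd', 'e']
'd': index 2 in ['b', 'a', 'd', 'e'] -> ['d', 'b', 'a', 'e']
'b': index 1 in ['d', 'b', 'a', 'e'] -> ['b', 'd', 'a', 'e']


Output: [3, 3, 0, 0, 3, 3, 1, 2, 1]


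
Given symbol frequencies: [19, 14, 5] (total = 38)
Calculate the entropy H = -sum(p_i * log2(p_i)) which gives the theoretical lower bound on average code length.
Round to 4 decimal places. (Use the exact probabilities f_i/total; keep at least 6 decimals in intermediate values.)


Per-symbol terms -p_i * log2(p_i) with p_i = f_i/38:
  p = 19/38 = 0.500000: log2(p) = -1.000000, -p*log2(p) = 0.500000
  p = 14/38 = 0.368421: log2(p) = -1.440573, -p*log2(p) = 0.530737
  p = 5/38 = 0.131579: log2(p) = -2.925999, -p*log2(p) = 0.385000
H = 0.500000 + 0.530737 + 0.385000 = 1.415737

H = 1.4157 bits/symbol


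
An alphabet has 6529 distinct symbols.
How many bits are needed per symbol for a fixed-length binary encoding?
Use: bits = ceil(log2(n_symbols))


log2(6529) = 12.6726
Bracket: 2^12 = 4096 < 6529 <= 2^13 = 8192
So ceil(log2(6529)) = 13

bits = ceil(log2(6529)) = ceil(12.6726) = 13 bits


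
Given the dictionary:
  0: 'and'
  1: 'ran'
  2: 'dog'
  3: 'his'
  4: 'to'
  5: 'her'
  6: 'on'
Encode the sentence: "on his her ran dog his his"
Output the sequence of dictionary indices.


Look up each word in the dictionary:
  'on' -> 6
  'his' -> 3
  'her' -> 5
  'ran' -> 1
  'dog' -> 2
  'his' -> 3
  'his' -> 3

Encoded: [6, 3, 5, 1, 2, 3, 3]


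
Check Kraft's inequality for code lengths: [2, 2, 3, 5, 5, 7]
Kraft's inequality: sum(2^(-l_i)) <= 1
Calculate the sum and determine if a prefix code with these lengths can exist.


Sum = 2^(-2) + 2^(-2) + 2^(-3) + 2^(-5) + 2^(-5) + 2^(-7)
    = 0.25 + 0.25 + 0.125 + 0.03125 + 0.03125 + 0.0078125
    = 89/128 = 0.6953125
Since 0.6953125 <= 1, Kraft's inequality IS satisfied.
A prefix code with these lengths CAN exist.

Kraft sum = 0.6953125. Satisfied.


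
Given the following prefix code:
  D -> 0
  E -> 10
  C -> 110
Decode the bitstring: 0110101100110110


Decoding step by step:
Bits 0 -> D
Bits 110 -> C
Bits 10 -> E
Bits 110 -> C
Bits 0 -> D
Bits 110 -> C
Bits 110 -> C


Decoded message: DCECDCC


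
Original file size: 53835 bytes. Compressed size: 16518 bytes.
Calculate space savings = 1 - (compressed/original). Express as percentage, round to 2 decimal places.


ratio = compressed/original = 16518/53835 = 0.306826
savings = 1 - ratio = 1 - 0.306826 = 0.693174
as a percentage: 0.693174 * 100 = 69.32%

Space savings = 1 - 16518/53835 = 69.32%


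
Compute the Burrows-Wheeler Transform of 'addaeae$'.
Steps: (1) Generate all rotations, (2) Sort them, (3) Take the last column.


Rotations (sorted):
  0: $addaeae -> last char: e
  1: addaeae$ -> last char: $
  2: ae$addae -> last char: e
  3: aeae$add -> last char: d
  4: daeae$ad -> last char: d
  5: ddaeae$a -> last char: a
  6: e$addaea -> last char: a
  7: eae$adda -> last char: a


BWT = e$eddaaa


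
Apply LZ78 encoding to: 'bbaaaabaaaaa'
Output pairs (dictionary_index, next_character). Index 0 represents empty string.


LZ78 encoding steps:
Dictionary: {0: ''}
Step 1: w='' (idx 0), next='b' -> output (0, 'b'), add 'b' as idx 1
Step 2: w='b' (idx 1), next='a' -> output (1, 'a'), add 'ba' as idx 2
Step 3: w='' (idx 0), next='a' -> output (0, 'a'), add 'a' as idx 3
Step 4: w='a' (idx 3), next='a' -> output (3, 'a'), add 'aa' as idx 4
Step 5: w='ba' (idx 2), next='a' -> output (2, 'a'), add 'baa' as idx 5
Step 6: w='aa' (idx 4), next='a' -> output (4, 'a'), add 'aaa' as idx 6


Encoded: [(0, 'b'), (1, 'a'), (0, 'a'), (3, 'a'), (2, 'a'), (4, 'a')]


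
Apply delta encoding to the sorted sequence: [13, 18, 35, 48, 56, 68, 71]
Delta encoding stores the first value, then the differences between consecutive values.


First value: 13
Deltas:
  18 - 13 = 5
  35 - 18 = 17
  48 - 35 = 13
  56 - 48 = 8
  68 - 56 = 12
  71 - 68 = 3


Delta encoded: [13, 5, 17, 13, 8, 12, 3]


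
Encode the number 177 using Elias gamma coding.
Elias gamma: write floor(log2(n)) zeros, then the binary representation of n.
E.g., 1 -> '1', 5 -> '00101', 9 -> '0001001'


num_bits = floor(log2(177)) + 1 = 8
leading_zeros = num_bits - 1 = 7
binary(177) = 10110001

Elias gamma(177) = '0000000' + '10110001' = 000000010110001 (15 bits)


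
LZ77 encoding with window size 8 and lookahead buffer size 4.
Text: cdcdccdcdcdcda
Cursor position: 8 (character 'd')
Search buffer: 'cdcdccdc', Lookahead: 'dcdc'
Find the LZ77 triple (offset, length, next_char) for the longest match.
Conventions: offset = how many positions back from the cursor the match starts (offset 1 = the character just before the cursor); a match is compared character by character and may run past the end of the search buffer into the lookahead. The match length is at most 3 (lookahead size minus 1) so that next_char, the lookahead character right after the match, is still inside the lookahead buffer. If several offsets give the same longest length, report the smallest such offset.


Try each offset into the search buffer:
  offset=1 (pos 7, char 'c'): match length 0
  offset=2 (pos 6, char 'd'): match length 3
  offset=3 (pos 5, char 'c'): match length 0
  offset=4 (pos 4, char 'c'): match length 0
  offset=5 (pos 3, char 'd'): match length 2
  offset=6 (pos 2, char 'c'): match length 0
  offset=7 (pos 1, char 'd'): match length 3
  offset=8 (pos 0, char 'c'): match length 0
Longest match has length 3, found at offsets 2, 7; take the smallest, offset 2.
next_char = character at position 8 + 3 = 11 -> 'c'

Best match: offset=2, length=3 (matching 'dcd' starting at position 6)
LZ77 triple: (2, 3, 'c')


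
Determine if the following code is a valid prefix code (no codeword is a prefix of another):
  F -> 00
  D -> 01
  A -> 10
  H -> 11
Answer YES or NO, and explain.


Checking each pair (does one codeword prefix another?):
  F='00' vs D='01': no prefix
  F='00' vs A='10': no prefix
  F='00' vs H='11': no prefix
  D='01' vs F='00': no prefix
  D='01' vs A='10': no prefix
  D='01' vs H='11': no prefix
  A='10' vs F='00': no prefix
  A='10' vs D='01': no prefix
  A='10' vs H='11': no prefix
  H='11' vs F='00': no prefix
  H='11' vs D='01': no prefix
  H='11' vs A='10': no prefix
No violation found over all pairs.

YES -- this is a valid prefix code. No codeword is a prefix of any other codeword.


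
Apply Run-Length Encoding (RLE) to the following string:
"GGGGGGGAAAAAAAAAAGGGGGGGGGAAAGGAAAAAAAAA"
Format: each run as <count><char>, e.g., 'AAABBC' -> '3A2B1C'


Scanning runs left to right:
  i=0: run of 'G' x 7 -> '7G'
  i=7: run of 'A' x 10 -> '10A'
  i=17: run of 'G' x 9 -> '9G'
  i=26: run of 'A' x 3 -> '3A'
  i=29: run of 'G' x 2 -> '2G'
  i=31: run of 'A' x 9 -> '9A'

RLE = 7G10A9G3A2G9A


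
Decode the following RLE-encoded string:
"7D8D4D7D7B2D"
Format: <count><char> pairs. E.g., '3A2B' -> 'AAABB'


Expanding each <count><char> pair:
  7D -> 'DDDDDDD'
  8D -> 'DDDDDDDD'
  4D -> 'DDDD'
  7D -> 'DDDDDDD'
  7B -> 'BBBBBBB'
  2D -> 'DD'

Decoded = DDDDDDDDDDDDDDDDDDDDDDDDDDBBBBBBBDD


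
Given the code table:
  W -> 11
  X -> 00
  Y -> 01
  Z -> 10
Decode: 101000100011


Decoding:
10 -> Z
10 -> Z
00 -> X
10 -> Z
00 -> X
11 -> W


Result: ZZXZXW


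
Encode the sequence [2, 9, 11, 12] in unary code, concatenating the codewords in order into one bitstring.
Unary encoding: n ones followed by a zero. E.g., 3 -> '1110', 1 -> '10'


Encode each number as n ones followed by a terminating 0:
  2 -> 110 (3 bits)
  9 -> 1111111110 (10 bits)
  11 -> 111111111110 (12 bits)
  12 -> 1111111111110 (13 bits)
Total length = 3 + 10 + 12 + 13 = 38 bits.

Unary([2, 9, 11, 12]) = 11011111111101111111111101111111111110 (38 bits)


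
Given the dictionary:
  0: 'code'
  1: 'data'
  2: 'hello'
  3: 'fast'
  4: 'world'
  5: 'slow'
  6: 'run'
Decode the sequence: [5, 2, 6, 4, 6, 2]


Look up each index in the dictionary:
  5 -> 'slow'
  2 -> 'hello'
  6 -> 'run'
  4 -> 'world'
  6 -> 'run'
  2 -> 'hello'

Decoded: "slow hello run world run hello"


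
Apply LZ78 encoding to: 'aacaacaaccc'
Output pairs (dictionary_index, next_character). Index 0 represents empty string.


LZ78 encoding steps:
Dictionary: {0: ''}
Step 1: w='' (idx 0), next='a' -> output (0, 'a'), add 'a' as idx 1
Step 2: w='a' (idx 1), next='c' -> output (1, 'c'), add 'ac' as idx 2
Step 3: w='a' (idx 1), next='a' -> output (1, 'a'), add 'aa' as idx 3
Step 4: w='' (idx 0), next='c' -> output (0, 'c'), add 'c' as idx 4
Step 5: w='aa' (idx 3), next='c' -> output (3, 'c'), add 'aac' as idx 5
Step 6: w='c' (idx 4), next='c' -> output (4, 'c'), add 'cc' as idx 6


Encoded: [(0, 'a'), (1, 'c'), (1, 'a'), (0, 'c'), (3, 'c'), (4, 'c')]


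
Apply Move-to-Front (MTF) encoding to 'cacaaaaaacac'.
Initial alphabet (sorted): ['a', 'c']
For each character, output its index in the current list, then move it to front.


MTF encoding:
'c': index 1 in ['a', 'c'] -> ['c', 'a']
'a': index 1 in ['c', 'a'] -> ['a', 'c']
'c': index 1 in ['a', 'c'] -> ['c', 'a']
'a': index 1 in ['c', 'a'] -> ['a', 'c']
'a': index 0 in ['a', 'c'] -> ['a', 'c']
'a': index 0 in ['a', 'c'] -> ['a', 'c']
'a': index 0 in ['a', 'c'] -> ['a', 'c']
'a': index 0 in ['a', 'c'] -> ['a', 'c']
'a': index 0 in ['a', 'c'] -> ['a', 'c']
'c': index 1 in ['a', 'c'] -> ['c', 'a']
'a': index 1 in ['c', 'a'] -> ['a', 'c']
'c': index 1 in ['a', 'c'] -> ['c', 'a']


Output: [1, 1, 1, 1, 0, 0, 0, 0, 0, 1, 1, 1]


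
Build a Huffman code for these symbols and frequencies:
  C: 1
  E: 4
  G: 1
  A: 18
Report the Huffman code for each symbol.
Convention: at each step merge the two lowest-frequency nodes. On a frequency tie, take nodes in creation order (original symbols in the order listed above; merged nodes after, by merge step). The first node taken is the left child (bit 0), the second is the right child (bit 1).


Huffman tree construction:
Step 1: Merge C(1) + G(1) = 2
Step 2: Merge (C+G)(2) + E(4) = 6
Step 3: Merge ((C+G)+E)(6) + A(18) = 24
Read each symbol's code off the tree from the root (left child = 0, right child = 1).

Codes:
  C: 000 (length 3)
  E: 01 (length 2)
  G: 001 (length 3)
  A: 1 (length 1)
Average code length: 32/24 = 1.3333 bits/symbol


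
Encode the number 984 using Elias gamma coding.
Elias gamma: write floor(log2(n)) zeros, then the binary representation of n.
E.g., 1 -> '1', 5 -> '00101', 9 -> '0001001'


num_bits = floor(log2(984)) + 1 = 10
leading_zeros = num_bits - 1 = 9
binary(984) = 1111011000

Elias gamma(984) = '000000000' + '1111011000' = 0000000001111011000 (19 bits)


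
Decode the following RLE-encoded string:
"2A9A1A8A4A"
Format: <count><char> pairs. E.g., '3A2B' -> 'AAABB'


Expanding each <count><char> pair:
  2A -> 'AA'
  9A -> 'AAAAAAAAA'
  1A -> 'A'
  8A -> 'AAAAAAAA'
  4A -> 'AAAA'

Decoded = AAAAAAAAAAAAAAAAAAAAAAAA


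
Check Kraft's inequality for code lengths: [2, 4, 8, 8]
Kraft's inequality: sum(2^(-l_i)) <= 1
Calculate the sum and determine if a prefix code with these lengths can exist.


Sum = 2^(-2) + 2^(-4) + 2^(-8) + 2^(-8)
    = 0.25 + 0.0625 + 0.00390625 + 0.00390625
    = 82/256 = 0.3203125
Since 0.3203125 <= 1, Kraft's inequality IS satisfied.
A prefix code with these lengths CAN exist.

Kraft sum = 0.3203125. Satisfied.


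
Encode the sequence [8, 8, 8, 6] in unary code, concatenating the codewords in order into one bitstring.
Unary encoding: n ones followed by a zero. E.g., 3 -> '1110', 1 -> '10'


Encode each number as n ones followed by a terminating 0:
  8 -> 111111110 (9 bits)
  8 -> 111111110 (9 bits)
  8 -> 111111110 (9 bits)
  6 -> 1111110 (7 bits)
Total length = 9 + 9 + 9 + 7 = 34 bits.

Unary([8, 8, 8, 6]) = 1111111101111111101111111101111110 (34 bits)


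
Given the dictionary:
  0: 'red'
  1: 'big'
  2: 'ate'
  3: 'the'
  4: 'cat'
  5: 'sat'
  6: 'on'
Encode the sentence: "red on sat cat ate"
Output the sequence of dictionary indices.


Look up each word in the dictionary:
  'red' -> 0
  'on' -> 6
  'sat' -> 5
  'cat' -> 4
  'ate' -> 2

Encoded: [0, 6, 5, 4, 2]


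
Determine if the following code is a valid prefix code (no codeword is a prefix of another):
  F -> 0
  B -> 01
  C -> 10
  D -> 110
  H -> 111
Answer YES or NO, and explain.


Checking each pair (does one codeword prefix another?):
  F='0' vs B='01': prefix -- VIOLATION

NO -- this is NOT a valid prefix code. F (0) is a prefix of B (01).


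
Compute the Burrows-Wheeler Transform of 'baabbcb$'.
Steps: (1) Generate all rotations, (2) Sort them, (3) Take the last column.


Rotations (sorted):
  0: $baabbcb -> last char: b
  1: aabbcb$b -> last char: b
  2: abbcb$ba -> last char: a
  3: b$baabbc -> last char: c
  4: baabbcb$ -> last char: $
  5: bbcb$baa -> last char: a
  6: bcb$baab -> last char: b
  7: cb$baabb -> last char: b


BWT = bbac$abb


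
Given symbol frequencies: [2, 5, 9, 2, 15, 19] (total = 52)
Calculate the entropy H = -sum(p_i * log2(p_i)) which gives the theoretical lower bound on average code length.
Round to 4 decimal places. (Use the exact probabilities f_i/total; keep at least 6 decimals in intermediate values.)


Per-symbol terms -p_i * log2(p_i) with p_i = f_i/52:
  p = 2/52 = 0.038462: log2(p) = -4.700440, -p*log2(p) = 0.180786
  p = 5/52 = 0.096154: log2(p) = -3.378512, -p*log2(p) = 0.324857
  p = 9/52 = 0.173077: log2(p) = -2.530515, -p*log2(p) = 0.437974
  p = 2/52 = 0.038462: log2(p) = -4.700440, -p*log2(p) = 0.180786
  p = 15/52 = 0.288462: log2(p) = -1.793549, -p*log2(p) = 0.517370
  p = 19/52 = 0.365385: log2(p) = -1.452512, -p*log2(p) = 0.530726
H = 0.180786 + 0.324857 + 0.437974 + 0.180786 + 0.517370 + 0.530726 = 2.172499

H = 2.1725 bits/symbol


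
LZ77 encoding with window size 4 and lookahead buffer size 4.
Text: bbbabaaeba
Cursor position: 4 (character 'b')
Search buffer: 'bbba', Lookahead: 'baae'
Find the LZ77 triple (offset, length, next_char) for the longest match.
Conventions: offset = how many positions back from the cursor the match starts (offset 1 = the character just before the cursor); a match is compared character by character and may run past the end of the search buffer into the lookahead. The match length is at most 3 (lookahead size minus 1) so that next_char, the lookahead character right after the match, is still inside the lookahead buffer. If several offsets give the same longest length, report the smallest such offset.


Try each offset into the search buffer:
  offset=1 (pos 3, char 'a'): match length 0
  offset=2 (pos 2, char 'b'): match length 2
  offset=3 (pos 1, char 'b'): match length 1
  offset=4 (pos 0, char 'b'): match length 1
Longest match has length 2 at offset 2.
next_char = character at position 4 + 2 = 6 -> 'a'

Best match: offset=2, length=2 (matching 'ba' starting at position 2)
LZ77 triple: (2, 2, 'a')


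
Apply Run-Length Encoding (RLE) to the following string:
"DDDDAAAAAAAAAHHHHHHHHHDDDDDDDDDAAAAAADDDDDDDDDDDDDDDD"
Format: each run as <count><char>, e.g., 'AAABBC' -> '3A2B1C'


Scanning runs left to right:
  i=0: run of 'D' x 4 -> '4D'
  i=4: run of 'A' x 9 -> '9A'
  i=13: run of 'H' x 9 -> '9H'
  i=22: run of 'D' x 9 -> '9D'
  i=31: run of 'A' x 6 -> '6A'
  i=37: run of 'D' x 16 -> '16D'

RLE = 4D9A9H9D6A16D


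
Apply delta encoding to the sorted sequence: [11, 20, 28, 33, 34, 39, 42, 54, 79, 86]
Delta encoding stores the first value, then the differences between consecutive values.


First value: 11
Deltas:
  20 - 11 = 9
  28 - 20 = 8
  33 - 28 = 5
  34 - 33 = 1
  39 - 34 = 5
  42 - 39 = 3
  54 - 42 = 12
  79 - 54 = 25
  86 - 79 = 7


Delta encoded: [11, 9, 8, 5, 1, 5, 3, 12, 25, 7]


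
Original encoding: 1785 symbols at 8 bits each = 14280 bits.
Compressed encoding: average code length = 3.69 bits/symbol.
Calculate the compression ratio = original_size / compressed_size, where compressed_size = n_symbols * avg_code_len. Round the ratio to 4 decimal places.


original_size = n_symbols * orig_bits = 1785 * 8 = 14280 bits
compressed_size = n_symbols * avg_code_len = 1785 * 3.69 = 6586.65 bits
ratio = original_size / compressed_size = 14280 / 6586.65 = 2.168

Compression ratio = 2.168


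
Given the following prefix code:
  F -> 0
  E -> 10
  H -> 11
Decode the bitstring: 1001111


Decoding step by step:
Bits 10 -> E
Bits 0 -> F
Bits 11 -> H
Bits 11 -> H


Decoded message: EFHH


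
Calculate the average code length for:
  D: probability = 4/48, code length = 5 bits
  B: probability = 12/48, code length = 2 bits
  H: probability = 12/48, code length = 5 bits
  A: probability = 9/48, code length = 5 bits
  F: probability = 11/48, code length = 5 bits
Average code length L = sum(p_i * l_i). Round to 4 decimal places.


Weighted contributions p_i * l_i:
  D: (4/48) * 5 = 20/48
  B: (12/48) * 2 = 24/48
  H: (12/48) * 5 = 60/48
  A: (9/48) * 5 = 45/48
  F: (11/48) * 5 = 55/48
Sum = (20 + 24 + 60 + 45 + 55)/48 = 204/48

L = 204/48 = 4.2500 bits/symbol
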